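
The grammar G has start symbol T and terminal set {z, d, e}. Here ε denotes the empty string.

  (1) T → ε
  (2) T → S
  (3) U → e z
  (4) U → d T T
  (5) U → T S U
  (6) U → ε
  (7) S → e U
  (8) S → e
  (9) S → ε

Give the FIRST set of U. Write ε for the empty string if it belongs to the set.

FIRST(S): from S→e U we get {e}; from S→e we get {e}; from S→ε we get {ε}. So FIRST(S) = {ε, e}.
FIRST(T): from T→ε we get {ε}; from T→S we get {ε, e}. So FIRST(T) = {ε, e}.
FIRST(U): from U→e z we get {e}; from U→d T T we get {d}; from U→T S U we get {ε, d, e}; from U→ε we get {ε}. So FIRST(U) = {ε, d, e}.

{ε, d, e}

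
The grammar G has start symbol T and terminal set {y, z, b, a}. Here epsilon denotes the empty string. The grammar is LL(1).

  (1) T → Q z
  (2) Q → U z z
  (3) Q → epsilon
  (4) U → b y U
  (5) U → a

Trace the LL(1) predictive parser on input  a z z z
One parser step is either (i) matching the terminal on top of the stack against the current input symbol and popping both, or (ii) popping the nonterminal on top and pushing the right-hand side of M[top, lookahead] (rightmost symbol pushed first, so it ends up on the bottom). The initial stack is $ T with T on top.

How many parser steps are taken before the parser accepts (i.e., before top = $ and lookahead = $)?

7

     Stack      Input      Action
  1  $ T        a z z z $  expand T → Q z
  2  $ z Q      a z z z $  expand Q → U z z
  3  $ z z z U  a z z z $  expand U → a
  4  $ z z z a  a z z z $  match a
  5  $ z z z    z z z $    match z
  6  $ z z      z z $      match z
  7  $ z        z $        match z
Accept reached after 7 steps.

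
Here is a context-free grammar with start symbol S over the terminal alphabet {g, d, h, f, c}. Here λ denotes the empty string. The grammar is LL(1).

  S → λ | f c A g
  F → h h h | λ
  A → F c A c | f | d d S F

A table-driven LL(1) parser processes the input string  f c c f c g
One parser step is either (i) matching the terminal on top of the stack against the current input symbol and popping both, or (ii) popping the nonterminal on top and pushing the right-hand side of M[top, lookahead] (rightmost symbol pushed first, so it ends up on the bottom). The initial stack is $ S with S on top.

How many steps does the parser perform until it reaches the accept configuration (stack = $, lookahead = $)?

step 1: stack=$ S  input=f c c f c g $  — expand S → f c A g
step 2: stack=$ g A c f  input=f c c f c g $  — match f
step 3: stack=$ g A c  input=c c f c g $  — match c
step 4: stack=$ g A  input=c f c g $  — expand A → F c A c
step 5: stack=$ g c A c F  input=c f c g $  — expand F → λ
step 6: stack=$ g c A c  input=c f c g $  — match c
step 7: stack=$ g c A  input=f c g $  — expand A → f
step 8: stack=$ g c f  input=f c g $  — match f
step 9: stack=$ g c  input=c g $  — match c
step 10: stack=$ g  input=g $  — match g
Accept reached after 10 steps.

10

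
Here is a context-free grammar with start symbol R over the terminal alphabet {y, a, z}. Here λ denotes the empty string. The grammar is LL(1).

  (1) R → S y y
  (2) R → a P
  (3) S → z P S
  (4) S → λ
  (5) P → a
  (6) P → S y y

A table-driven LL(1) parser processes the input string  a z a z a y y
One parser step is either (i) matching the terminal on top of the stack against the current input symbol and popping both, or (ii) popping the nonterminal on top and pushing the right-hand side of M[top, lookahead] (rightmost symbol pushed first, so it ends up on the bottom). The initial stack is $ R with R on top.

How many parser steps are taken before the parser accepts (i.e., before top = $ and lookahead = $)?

step 1: stack=$ R  input=a z a z a y y $  — expand R → a P
step 2: stack=$ P a  input=a z a z a y y $  — match a
step 3: stack=$ P  input=z a z a y y $  — expand P → S y y
step 4: stack=$ y y S  input=z a z a y y $  — expand S → z P S
step 5: stack=$ y y S P z  input=z a z a y y $  — match z
step 6: stack=$ y y S P  input=a z a y y $  — expand P → a
step 7: stack=$ y y S a  input=a z a y y $  — match a
step 8: stack=$ y y S  input=z a y y $  — expand S → z P S
step 9: stack=$ y y S P z  input=z a y y $  — match z
step 10: stack=$ y y S P  input=a y y $  — expand P → a
step 11: stack=$ y y S a  input=a y y $  — match a
step 12: stack=$ y y S  input=y y $  — expand S → λ
step 13: stack=$ y y  input=y y $  — match y
step 14: stack=$ y  input=y $  — match y
Accept reached after 14 steps.

14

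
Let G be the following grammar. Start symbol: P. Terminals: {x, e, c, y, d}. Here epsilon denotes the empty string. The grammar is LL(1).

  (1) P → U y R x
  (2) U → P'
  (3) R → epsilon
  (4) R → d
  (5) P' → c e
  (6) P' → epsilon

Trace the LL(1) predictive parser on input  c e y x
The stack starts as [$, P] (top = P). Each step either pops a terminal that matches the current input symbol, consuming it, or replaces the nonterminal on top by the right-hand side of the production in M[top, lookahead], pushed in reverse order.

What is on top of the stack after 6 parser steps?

R

step 1: stack=$ P  input=c e y x $  — expand P → U y R x
step 2: stack=$ x R y U  input=c e y x $  — expand U → P'
step 3: stack=$ x R y P'  input=c e y x $  — expand P' → c e
step 4: stack=$ x R y e c  input=c e y x $  — match c
step 5: stack=$ x R y e  input=e y x $  — match e
step 6: stack=$ x R y  input=y x $  — match y
Stack after step 6: $ x R (top = R).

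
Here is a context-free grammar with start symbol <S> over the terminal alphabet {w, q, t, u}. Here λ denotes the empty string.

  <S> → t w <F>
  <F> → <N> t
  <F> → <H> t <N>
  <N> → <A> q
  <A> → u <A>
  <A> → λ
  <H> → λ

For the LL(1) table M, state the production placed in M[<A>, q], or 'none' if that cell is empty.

FIRST(<S>): from <S>→t w <F> we get {t}. So FIRST(<S>) = {t}.
FIRST(<A>): from <A>→u <A> we get {u}; from <A>→λ we get {λ}. So FIRST(<A>) = {λ, u}.
FIRST(<H>): from <H>→λ we get {λ}. So FIRST(<H>) = {λ}.
FIRST(<N>): from <N>→<A> q we get {q, u}. So FIRST(<N>) = {q, u}.
FIRST(<F>): from <F>→<N> t we get {q, u}; from <F>→<H> t <N> we get {t}. So FIRST(<F>) = {q, t, u}.
FOLLOW(<S>) includes $ since <S> is the start symbol.
FOLLOW(<A>): in <N>→<A> q, <A> is followed by q with FIRST {q}; in <A>→u <A>, the suffix after <A> is empty (adds nothing new). Thus FOLLOW(<A>) = {q}.
For <A> → u <A>: FIRST(u <A>) = {u}, so it goes in M[<A>, t] for t ∈ {u}.
For <A> → λ: FIRST(λ) = {λ}, so it goes in M[<A>, t] for t ∈ {}; since λ ∈ FIRST, also for every t ∈ FOLLOW(<A>) = {q}.

<A> → λ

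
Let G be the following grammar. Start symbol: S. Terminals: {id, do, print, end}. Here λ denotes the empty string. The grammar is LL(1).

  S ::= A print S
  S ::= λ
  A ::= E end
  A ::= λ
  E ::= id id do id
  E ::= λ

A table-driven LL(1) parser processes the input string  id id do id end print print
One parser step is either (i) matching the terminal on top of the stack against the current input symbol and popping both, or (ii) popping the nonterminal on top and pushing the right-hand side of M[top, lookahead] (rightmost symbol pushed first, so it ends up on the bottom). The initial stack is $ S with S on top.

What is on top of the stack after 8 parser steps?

step 1: stack=$ S  input=id id do id end print print $  — expand S ::= A print S
step 2: stack=$ S print A  input=id id do id end print print $  — expand A ::= E end
step 3: stack=$ S print end E  input=id id do id end print print $  — expand E ::= id id do id
step 4: stack=$ S print end id do id id  input=id id do id end print print $  — match id
step 5: stack=$ S print end id do id  input=id do id end print print $  — match id
step 6: stack=$ S print end id do  input=do id end print print $  — match do
step 7: stack=$ S print end id  input=id end print print $  — match id
step 8: stack=$ S print end  input=end print print $  — match end
Stack after step 8: $ S print (top = print).

print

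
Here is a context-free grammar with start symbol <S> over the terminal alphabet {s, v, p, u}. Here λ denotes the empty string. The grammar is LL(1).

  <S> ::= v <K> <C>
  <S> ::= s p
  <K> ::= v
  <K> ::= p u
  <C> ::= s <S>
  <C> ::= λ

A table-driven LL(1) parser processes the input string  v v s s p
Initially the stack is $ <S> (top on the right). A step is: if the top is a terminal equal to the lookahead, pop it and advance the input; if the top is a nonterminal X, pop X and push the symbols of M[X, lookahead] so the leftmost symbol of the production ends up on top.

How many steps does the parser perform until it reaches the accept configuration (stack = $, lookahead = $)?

9

step 1: stack=$ <S>  input=v v s s p $  — expand <S> ::= v <K> <C>
step 2: stack=$ <C> <K> v  input=v v s s p $  — match v
step 3: stack=$ <C> <K>  input=v s s p $  — expand <K> ::= v
step 4: stack=$ <C> v  input=v s s p $  — match v
step 5: stack=$ <C>  input=s s p $  — expand <C> ::= s <S>
step 6: stack=$ <S> s  input=s s p $  — match s
step 7: stack=$ <S>  input=s p $  — expand <S> ::= s p
step 8: stack=$ p s  input=s p $  — match s
step 9: stack=$ p  input=p $  — match p
Accept reached after 9 steps.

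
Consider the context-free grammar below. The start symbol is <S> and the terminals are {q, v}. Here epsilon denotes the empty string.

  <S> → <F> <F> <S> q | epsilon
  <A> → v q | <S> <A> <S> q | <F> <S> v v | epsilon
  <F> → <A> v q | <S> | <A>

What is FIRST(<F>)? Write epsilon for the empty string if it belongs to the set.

FIRST(<S>): from <S>→<F> <F> <S> q we get {q, v}; from <S>→epsilon we get {epsilon}. So FIRST(<S>) = {epsilon, q, v}.
FIRST(<A>): from <A>→v q we get {v}; from <A>→<S> <A> <S> q we get {q, v}; from <A>→<F> <S> v v we get {q, v}; from <A>→epsilon we get {epsilon}. So FIRST(<A>) = {epsilon, q, v}.
FIRST(<F>): from <F>→<A> v q we get {q, v}; from <F>→<S> we get {epsilon, q, v}; from <F>→<A> we get {epsilon, q, v}. So FIRST(<F>) = {epsilon, q, v}.

{epsilon, q, v}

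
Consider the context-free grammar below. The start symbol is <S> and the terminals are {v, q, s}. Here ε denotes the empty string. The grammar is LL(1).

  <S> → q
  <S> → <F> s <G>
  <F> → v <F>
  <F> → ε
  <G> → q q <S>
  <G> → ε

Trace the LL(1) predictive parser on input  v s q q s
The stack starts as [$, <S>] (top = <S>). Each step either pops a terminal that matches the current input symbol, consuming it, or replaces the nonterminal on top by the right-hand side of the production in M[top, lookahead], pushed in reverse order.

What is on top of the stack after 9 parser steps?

     Stack          Input        Action
  1  $ <S>          v s q q s $  expand <S> → <F> s <G>
  2  $ <G> s <F>    v s q q s $  expand <F> → v <F>
  3  $ <G> s <F> v  v s q q s $  match v
  4  $ <G> s <F>    s q q s $    expand <F> → ε
  5  $ <G> s        s q q s $    match s
  6  $ <G>          q q s $      expand <G> → q q <S>
  7  $ <S> q q      q q s $      match q
  8  $ <S> q        q s $        match q
  9  $ <S>          s $          expand <S> → <F> s <G>
Stack after step 9: $ <G> s <F> (top = <F>).

<F>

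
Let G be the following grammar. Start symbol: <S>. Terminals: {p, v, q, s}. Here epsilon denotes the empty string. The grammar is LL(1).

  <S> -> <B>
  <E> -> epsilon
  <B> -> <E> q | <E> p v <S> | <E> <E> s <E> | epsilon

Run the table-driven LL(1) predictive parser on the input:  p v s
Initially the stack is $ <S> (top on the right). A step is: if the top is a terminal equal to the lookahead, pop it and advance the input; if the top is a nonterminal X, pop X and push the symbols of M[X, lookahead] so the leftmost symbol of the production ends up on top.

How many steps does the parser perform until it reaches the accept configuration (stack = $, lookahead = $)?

11

      Stack            Input    Action
   1  $ <S>            p v s $  expand <S> -> <B>
   2  $ <B>            p v s $  expand <B> -> <E> p v <S>
   3  $ <S> v p <E>    p v s $  expand <E> -> epsilon
   4  $ <S> v p        p v s $  match p
   5  $ <S> v          v s $    match v
   6  $ <S>            s $      expand <S> -> <B>
   7  $ <B>            s $      expand <B> -> <E> <E> s <E>
   8  $ <E> s <E> <E>  s $      expand <E> -> epsilon
   9  $ <E> s <E>      s $      expand <E> -> epsilon
  10  $ <E> s          s $      match s
  11  $ <E>            $        expand <E> -> epsilon
Accept reached after 11 steps.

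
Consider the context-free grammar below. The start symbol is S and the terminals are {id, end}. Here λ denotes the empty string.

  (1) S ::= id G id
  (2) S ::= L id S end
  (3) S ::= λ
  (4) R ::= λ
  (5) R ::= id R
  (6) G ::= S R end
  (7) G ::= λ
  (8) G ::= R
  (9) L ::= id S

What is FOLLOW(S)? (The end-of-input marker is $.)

FIRST(R) = {λ, id}
FIRST(L) = {id}
FIRST(S) = {λ, id}  (via L id S end)
FIRST(G) = {λ, end, id}  (via S R end, R)
FOLLOW(S) includes $ since S is the start symbol.
FOLLOW(G): in S::=id G id, G is followed by id with FIRST {id}. Thus FOLLOW(G) = {id}.
FOLLOW(R): in R::=id R, the suffix after R is empty (adds nothing new); in G::=S R end, R is followed by end with FIRST {end}; in G::=R, the suffix after R is empty, so FOLLOW(R) ⊇ FOLLOW(G) = {id}. Thus FOLLOW(R) = {end, id}.
FOLLOW(L): in S::=L id S end, L is followed by id S end with FIRST {id}. Thus FOLLOW(L) = {id}.
FOLLOW(S): in S::=L id S end, S is followed by end with FIRST {end}; in G::=S R end, S is followed by R end with FIRST {end, id}; in L::=id S, the suffix after S is empty, so FOLLOW(S) ⊇ FOLLOW(L) = {id}. Thus FOLLOW(S) = {$, end, id}.

{$, end, id}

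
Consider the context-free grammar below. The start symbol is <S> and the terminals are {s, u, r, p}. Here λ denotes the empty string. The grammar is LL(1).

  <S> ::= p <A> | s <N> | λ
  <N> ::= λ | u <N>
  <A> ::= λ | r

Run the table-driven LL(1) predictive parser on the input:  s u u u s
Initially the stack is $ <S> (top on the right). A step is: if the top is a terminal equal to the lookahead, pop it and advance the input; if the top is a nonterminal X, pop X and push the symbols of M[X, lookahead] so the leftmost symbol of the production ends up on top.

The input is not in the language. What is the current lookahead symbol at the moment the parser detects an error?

s

step 1: stack=$ <S>  input=s u u u s $  — expand <S> ::= s <N>
step 2: stack=$ <N> s  input=s u u u s $  — match s
step 3: stack=$ <N>  input=u u u s $  — expand <N> ::= u <N>
step 4: stack=$ <N> u  input=u u u s $  — match u
step 5: stack=$ <N>  input=u u s $  — expand <N> ::= u <N>
step 6: stack=$ <N> u  input=u u s $  — match u
step 7: stack=$ <N>  input=u s $  — expand <N> ::= u <N>
step 8: stack=$ <N> u  input=u s $  — match u
step 9: stack=$ <N>  input=s $  — error: M[<N>, s] is empty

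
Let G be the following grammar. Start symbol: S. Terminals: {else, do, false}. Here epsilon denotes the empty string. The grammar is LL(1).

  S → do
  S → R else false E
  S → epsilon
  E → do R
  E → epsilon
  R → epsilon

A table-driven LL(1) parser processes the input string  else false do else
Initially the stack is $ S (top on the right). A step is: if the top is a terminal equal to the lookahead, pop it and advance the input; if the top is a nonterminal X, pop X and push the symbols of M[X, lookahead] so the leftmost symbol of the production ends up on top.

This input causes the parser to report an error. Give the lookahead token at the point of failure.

step 1: stack=$ S  input=else false do else $  — expand S → R else false E
step 2: stack=$ E false else R  input=else false do else $  — expand R → epsilon
step 3: stack=$ E false else  input=else false do else $  — match else
step 4: stack=$ E false  input=false do else $  — match false
step 5: stack=$ E  input=do else $  — expand E → do R
step 6: stack=$ R do  input=do else $  — match do
step 7: stack=$ R  input=else $  — expand R → epsilon
step 8: stack=$  input=else $  — error: stack empty but input remains

else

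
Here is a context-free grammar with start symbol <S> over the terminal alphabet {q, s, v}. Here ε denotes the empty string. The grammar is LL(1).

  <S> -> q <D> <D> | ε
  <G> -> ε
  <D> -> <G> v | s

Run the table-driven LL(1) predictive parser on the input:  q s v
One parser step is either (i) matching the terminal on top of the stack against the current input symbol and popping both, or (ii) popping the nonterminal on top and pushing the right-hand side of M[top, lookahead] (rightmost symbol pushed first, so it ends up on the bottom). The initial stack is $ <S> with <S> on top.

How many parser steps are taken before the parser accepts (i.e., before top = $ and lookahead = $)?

step 1: stack=$ <S>  input=q s v $  — expand <S> -> q <D> <D>
step 2: stack=$ <D> <D> q  input=q s v $  — match q
step 3: stack=$ <D> <D>  input=s v $  — expand <D> -> s
step 4: stack=$ <D> s  input=s v $  — match s
step 5: stack=$ <D>  input=v $  — expand <D> -> <G> v
step 6: stack=$ v <G>  input=v $  — expand <G> -> ε
step 7: stack=$ v  input=v $  — match v
Accept reached after 7 steps.

7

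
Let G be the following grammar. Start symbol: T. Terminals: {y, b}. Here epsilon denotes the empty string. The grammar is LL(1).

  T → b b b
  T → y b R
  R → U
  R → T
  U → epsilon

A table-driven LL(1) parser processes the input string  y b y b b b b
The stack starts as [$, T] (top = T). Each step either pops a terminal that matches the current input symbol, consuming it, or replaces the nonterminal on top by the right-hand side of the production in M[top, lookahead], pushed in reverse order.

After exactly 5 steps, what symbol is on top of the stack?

y

step 1: stack=$ T  input=y b y b b b b $  — expand T → y b R
step 2: stack=$ R b y  input=y b y b b b b $  — match y
step 3: stack=$ R b  input=b y b b b b $  — match b
step 4: stack=$ R  input=y b b b b $  — expand R → T
step 5: stack=$ T  input=y b b b b $  — expand T → y b R
Stack after step 5: $ R b y (top = y).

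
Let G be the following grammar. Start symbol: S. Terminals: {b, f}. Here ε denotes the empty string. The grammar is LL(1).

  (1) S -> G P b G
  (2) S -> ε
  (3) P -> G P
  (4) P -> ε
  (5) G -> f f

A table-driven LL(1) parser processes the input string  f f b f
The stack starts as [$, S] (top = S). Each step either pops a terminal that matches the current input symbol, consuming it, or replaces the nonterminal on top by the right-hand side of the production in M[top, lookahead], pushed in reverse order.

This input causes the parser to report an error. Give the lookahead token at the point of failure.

     Stack        Input      Action
  1  $ S          f f b f $  expand S -> G P b G
  2  $ G b P G    f f b f $  expand G -> f f
  3  $ G b P f f  f f b f $  match f
  4  $ G b P f    f b f $    match f
  5  $ G b P      b f $      expand P -> ε
  6  $ G b        b f $      match b
  7  $ G          f $        expand G -> f f
  8  $ f f        f $        match f
  9  $ f          $          error: top is terminal f but lookahead is $

$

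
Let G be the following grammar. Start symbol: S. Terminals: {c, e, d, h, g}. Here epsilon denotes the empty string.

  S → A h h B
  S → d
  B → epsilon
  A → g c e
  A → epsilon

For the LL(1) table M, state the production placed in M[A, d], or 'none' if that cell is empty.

none

FIRST(B): from B→epsilon we get {epsilon}. So FIRST(B) = {epsilon}.
FIRST(A): from A→g c e we get {g}; from A→epsilon we get {epsilon}. So FIRST(A) = {epsilon, g}.
FIRST(S): from S→A h h B we get {g, h}; from S→d we get {d}. So FIRST(S) = {d, g, h}.
FOLLOW(S) includes $ since S is the start symbol.
FOLLOW(A): in S→A h h B, A is followed by h h B with FIRST {h}. Thus FOLLOW(A) = {h}.
For A → g c e: FIRST(g c e) = {g}, so it goes in M[A, t] for t ∈ {g}.
For A → epsilon: FIRST(epsilon) = {epsilon}, so it goes in M[A, t] for t ∈ {}; since epsilon ∈ FIRST, also for every t ∈ FOLLOW(A) = {h}.
None of these place a production in M[A, d].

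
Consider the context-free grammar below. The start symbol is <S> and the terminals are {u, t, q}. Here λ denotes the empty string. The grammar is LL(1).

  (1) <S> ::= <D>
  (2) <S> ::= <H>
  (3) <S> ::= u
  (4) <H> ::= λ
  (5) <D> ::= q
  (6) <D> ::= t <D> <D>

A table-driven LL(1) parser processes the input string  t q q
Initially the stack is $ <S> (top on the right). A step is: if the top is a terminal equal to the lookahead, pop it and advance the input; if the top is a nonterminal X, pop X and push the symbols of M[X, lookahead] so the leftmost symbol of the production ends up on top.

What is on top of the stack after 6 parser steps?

q

step 1: stack=$ <S>  input=t q q $  — expand <S> ::= <D>
step 2: stack=$ <D>  input=t q q $  — expand <D> ::= t <D> <D>
step 3: stack=$ <D> <D> t  input=t q q $  — match t
step 4: stack=$ <D> <D>  input=q q $  — expand <D> ::= q
step 5: stack=$ <D> q  input=q q $  — match q
step 6: stack=$ <D>  input=q $  — expand <D> ::= q
Stack after step 6: $ q (top = q).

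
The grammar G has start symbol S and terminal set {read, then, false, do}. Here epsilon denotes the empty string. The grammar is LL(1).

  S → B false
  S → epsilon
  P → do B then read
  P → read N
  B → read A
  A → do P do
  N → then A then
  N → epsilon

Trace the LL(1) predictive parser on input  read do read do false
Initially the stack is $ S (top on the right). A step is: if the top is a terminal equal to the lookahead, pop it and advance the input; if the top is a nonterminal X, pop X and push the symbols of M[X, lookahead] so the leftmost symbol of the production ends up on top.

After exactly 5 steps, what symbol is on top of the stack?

P

     Stack            Input                    Action
  1  $ S              read do read do false $  expand S → B false
  2  $ false B        read do read do false $  expand B → read A
  3  $ false A read   read do read do false $  match read
  4  $ false A        do read do false $       expand A → do P do
  5  $ false do P do  do read do false $       match do
Stack after step 5: $ false do P (top = P).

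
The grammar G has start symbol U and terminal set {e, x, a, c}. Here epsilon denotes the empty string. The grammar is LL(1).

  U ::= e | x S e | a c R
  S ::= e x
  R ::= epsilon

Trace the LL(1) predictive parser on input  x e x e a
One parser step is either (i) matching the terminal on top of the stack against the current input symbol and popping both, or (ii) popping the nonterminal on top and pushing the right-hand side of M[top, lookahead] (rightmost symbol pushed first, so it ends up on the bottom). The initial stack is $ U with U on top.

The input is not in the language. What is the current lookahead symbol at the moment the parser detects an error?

     Stack    Input        Action
  1  $ U      x e x e a $  expand U ::= x S e
  2  $ e S x  x e x e a $  match x
  3  $ e S    e x e a $    expand S ::= e x
  4  $ e x e  e x e a $    match e
  5  $ e x    x e a $      match x
  6  $ e      e a $        match e
  7  $        a $          error: stack empty but input remains

a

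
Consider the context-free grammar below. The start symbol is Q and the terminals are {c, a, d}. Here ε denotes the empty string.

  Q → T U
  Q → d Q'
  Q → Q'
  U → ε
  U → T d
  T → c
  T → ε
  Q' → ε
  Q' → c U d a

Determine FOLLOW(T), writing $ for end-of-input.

{$, c, d}

FIRST(T) = {ε, c}
FIRST(Q') = {ε, c}
FIRST(U) = {ε, c, d}  (via T d)
FIRST(Q) = {ε, c, d}  (via T U, Q')
FOLLOW(Q) includes $ since Q is the start symbol.
FOLLOW(Q): Q appears on no right-hand side. Thus FOLLOW(Q) = {$}.
FOLLOW(U): in Q→T U, the suffix after U is empty, so FOLLOW(U) ⊇ FOLLOW(Q) = {$}; in Q'→c U d a, U is followed by d a with FIRST {d}. Thus FOLLOW(U) = {$, d}.
FOLLOW(T): in Q→T U, T is followed by U with FIRST {ε, c, d}; in Q→T U, the suffix after T is nullable, so FOLLOW(T) ⊇ FOLLOW(Q) = {$}; in U→T d, T is followed by d with FIRST {d}. Thus FOLLOW(T) = {$, c, d}.
FOLLOW(Q'): in Q→d Q', the suffix after Q' is empty, so FOLLOW(Q') ⊇ FOLLOW(Q) = {$}; in Q→Q', the suffix after Q' is empty, so FOLLOW(Q') ⊇ FOLLOW(Q) = {$}. Thus FOLLOW(Q') = {$}.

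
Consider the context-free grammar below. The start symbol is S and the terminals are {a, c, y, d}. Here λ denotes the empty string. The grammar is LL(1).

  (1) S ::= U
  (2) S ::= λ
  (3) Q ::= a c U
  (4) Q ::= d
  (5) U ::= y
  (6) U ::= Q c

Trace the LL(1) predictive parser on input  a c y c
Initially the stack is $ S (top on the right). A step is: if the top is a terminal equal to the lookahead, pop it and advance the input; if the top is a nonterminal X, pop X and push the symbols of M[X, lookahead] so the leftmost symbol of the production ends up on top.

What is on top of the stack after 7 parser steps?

     Stack      Input      Action
  1  $ S        a c y c $  expand S ::= U
  2  $ U        a c y c $  expand U ::= Q c
  3  $ c Q      a c y c $  expand Q ::= a c U
  4  $ c U c a  a c y c $  match a
  5  $ c U c    c y c $    match c
  6  $ c U      y c $      expand U ::= y
  7  $ c y      y c $      match y
Stack after step 7: $ c (top = c).

c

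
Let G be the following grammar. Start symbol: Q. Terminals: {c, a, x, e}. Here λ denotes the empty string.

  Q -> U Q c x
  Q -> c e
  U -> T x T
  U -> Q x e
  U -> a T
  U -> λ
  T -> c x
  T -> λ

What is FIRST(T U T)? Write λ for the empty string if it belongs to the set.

{λ, a, c, x}

FIRST(T): from T->c x we get {c}; from T->λ we get {λ}. So FIRST(T) = {λ, c}.
FIRST(Q): from Q->U Q c x we get {a, c, x}; from Q->c e we get {c}. So FIRST(Q) = {a, c, x}.
FIRST(U): from U->T x T we get {c, x}; from U->Q x e we get {a, c, x}; from U->a T we get {a}; from U->λ we get {λ}. So FIRST(U) = {λ, a, c, x}.
FIRST(T U T): take FIRST of each symbol in turn, carrying on past any symbol whose FIRST contains λ; result {λ, a, c, x}.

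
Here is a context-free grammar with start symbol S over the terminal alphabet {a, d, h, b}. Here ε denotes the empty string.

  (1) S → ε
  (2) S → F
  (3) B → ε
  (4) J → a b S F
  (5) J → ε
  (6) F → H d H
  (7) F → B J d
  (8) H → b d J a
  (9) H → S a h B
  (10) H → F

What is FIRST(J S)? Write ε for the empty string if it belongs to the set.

FIRST(B): from B→ε we get {ε}. So FIRST(B) = {ε}.
FIRST(J): from J→a b S F we get {a}; from J→ε we get {ε}. So FIRST(J) = {ε, a}.
FIRST(S): from S→ε we get {ε}; from S→F we get {a, b, d}. So FIRST(S) = {ε, a, b, d}.
FIRST(F): from F→H d H we get {a, b, d}; from F→B J d we get {a, d}. So FIRST(F) = {a, b, d}.
FIRST(H): from H→b d J a we get {b}; from H→S a h B we get {a, b, d}; from H→F we get {a, b, d}. So FIRST(H) = {a, b, d}.
FIRST(J S): take FIRST of each symbol in turn, carrying on past any symbol whose FIRST contains ε; result {ε, a, b, d}.

{ε, a, b, d}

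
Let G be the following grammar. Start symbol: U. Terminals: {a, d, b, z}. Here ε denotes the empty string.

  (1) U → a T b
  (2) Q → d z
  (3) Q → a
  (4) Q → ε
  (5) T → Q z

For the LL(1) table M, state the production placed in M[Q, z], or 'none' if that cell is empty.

Q → ε

FIRST(U): from U→a T b we get {a}. So FIRST(U) = {a}.
FIRST(Q): from Q→d z we get {d}; from Q→a we get {a}; from Q→ε we get {ε}. So FIRST(Q) = {ε, a, d}.
FIRST(T): from T→Q z we get {a, d, z}. So FIRST(T) = {a, d, z}.
FOLLOW(U) includes $ since U is the start symbol.
FOLLOW(Q): in T→Q z, Q is followed by z with FIRST {z}. Thus FOLLOW(Q) = {z}.
For Q → d z: FIRST(d z) = {d}, so it goes in M[Q, t] for t ∈ {d}.
For Q → a: FIRST(a) = {a}, so it goes in M[Q, t] for t ∈ {a}.
For Q → ε: FIRST(ε) = {ε}, so it goes in M[Q, t] for t ∈ {}; since ε ∈ FIRST, also for every t ∈ FOLLOW(Q) = {z}.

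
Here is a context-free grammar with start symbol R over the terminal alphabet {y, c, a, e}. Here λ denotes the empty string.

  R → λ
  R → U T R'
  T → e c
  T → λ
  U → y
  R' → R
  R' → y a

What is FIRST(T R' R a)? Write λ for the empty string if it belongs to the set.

{a, e, y}

FIRST(T) = {λ, e}
FIRST(U) = {y}
FIRST(R) = {λ, y}  (via U T R')
FIRST(R') = {λ, y}  (via R)
FIRST(T R' R a): take FIRST of each symbol in turn, carrying on past any symbol whose FIRST contains λ; result {a, e, y}.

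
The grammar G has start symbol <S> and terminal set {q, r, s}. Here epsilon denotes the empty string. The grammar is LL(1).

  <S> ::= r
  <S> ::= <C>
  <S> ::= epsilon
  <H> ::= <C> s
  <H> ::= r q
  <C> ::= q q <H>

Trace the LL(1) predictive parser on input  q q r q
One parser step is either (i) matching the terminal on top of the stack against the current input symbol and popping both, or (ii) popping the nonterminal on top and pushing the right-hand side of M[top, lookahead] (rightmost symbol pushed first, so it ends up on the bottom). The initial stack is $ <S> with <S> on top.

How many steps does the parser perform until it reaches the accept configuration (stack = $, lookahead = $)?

7

step 1: stack=$ <S>  input=q q r q $  — expand <S> ::= <C>
step 2: stack=$ <C>  input=q q r q $  — expand <C> ::= q q <H>
step 3: stack=$ <H> q q  input=q q r q $  — match q
step 4: stack=$ <H> q  input=q r q $  — match q
step 5: stack=$ <H>  input=r q $  — expand <H> ::= r q
step 6: stack=$ q r  input=r q $  — match r
step 7: stack=$ q  input=q $  — match q
Accept reached after 7 steps.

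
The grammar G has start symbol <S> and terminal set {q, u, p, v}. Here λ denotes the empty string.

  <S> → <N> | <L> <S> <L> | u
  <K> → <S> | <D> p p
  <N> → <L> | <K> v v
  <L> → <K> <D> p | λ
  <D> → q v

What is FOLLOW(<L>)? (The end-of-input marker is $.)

{$, q, u, v}

FIRST(<D>) = {q}
FIRST(<S>) = {λ, q, u, v}  (via <N>, <L> <S> <L>)
FIRST(<K>) = {λ, q, u, v}  (via <S>, <D> p p)
FIRST(<L>) = {λ, q, u, v}  (via <K> <D> p)
FIRST(<N>) = {λ, q, u, v}  (via <L>, <K> v v)
FOLLOW(<S>) includes $ since <S> is the start symbol.
FOLLOW(<K>): in <N>→<K> v v, <K> is followed by v v with FIRST {v}; in <L>→<K> <D> p, <K> is followed by <D> p with FIRST {q}. Thus FOLLOW(<K>) = {q, v}.
FOLLOW(<S>): in <S>→<L> <S> <L>, <S> is followed by <L> with FIRST {λ, q, u, v}; in <S>→<L> <S> <L>, the suffix after <S> is nullable (adds nothing new); in <K>→<S>, the suffix after <S> is empty, so FOLLOW(<S>) ⊇ FOLLOW(<K>) = {q, v}. Thus FOLLOW(<S>) = {$, q, u, v}.
FOLLOW(<N>): in <S>→<N>, the suffix after <N> is empty, so FOLLOW(<N>) ⊇ FOLLOW(<S>) = {$, q, u, v}. Thus FOLLOW(<N>) = {$, q, u, v}.
FOLLOW(<L>): in <S>→<L> <S> <L> (occurrence 1), <L> is followed by <S> <L> with FIRST {λ, q, u, v}; in <S>→<L> <S> <L> (occurrence 1), the suffix after <L> is nullable, so FOLLOW(<L>) ⊇ FOLLOW(<S>) = {$, q, u, v}; in <S>→<L> <S> <L> (occurrence 2), the suffix after <L> is empty, so FOLLOW(<L>) ⊇ FOLLOW(<S>) = {$, q, u, v}; in <N>→<L>, the suffix after <L> is empty, so FOLLOW(<L>) ⊇ FOLLOW(<N>) = {$, q, u, v}. Thus FOLLOW(<L>) = {$, q, u, v}.
FOLLOW(<D>): in <K>→<D> p p, <D> is followed by p p with FIRST {p}; in <L>→<K> <D> p, <D> is followed by p with FIRST {p}. Thus FOLLOW(<D>) = {p}.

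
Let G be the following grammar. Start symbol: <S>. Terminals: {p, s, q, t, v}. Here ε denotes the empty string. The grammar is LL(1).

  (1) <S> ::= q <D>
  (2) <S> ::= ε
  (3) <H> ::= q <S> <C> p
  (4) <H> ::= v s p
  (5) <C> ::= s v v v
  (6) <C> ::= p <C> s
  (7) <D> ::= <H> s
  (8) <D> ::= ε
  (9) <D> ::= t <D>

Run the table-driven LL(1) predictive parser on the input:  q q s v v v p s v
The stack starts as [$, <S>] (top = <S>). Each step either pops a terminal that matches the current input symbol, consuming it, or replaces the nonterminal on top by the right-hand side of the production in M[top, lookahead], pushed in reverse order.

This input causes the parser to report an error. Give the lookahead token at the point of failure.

      Stack            Input                Action
   1  $ <S>            q q s v v v p s v $  expand <S> ::= q <D>
   2  $ <D> q          q q s v v v p s v $  match q
   3  $ <D>            q s v v v p s v $    expand <D> ::= <H> s
   4  $ s <H>          q s v v v p s v $    expand <H> ::= q <S> <C> p
   5  $ s p <C> <S> q  q s v v v p s v $    match q
   6  $ s p <C> <S>    s v v v p s v $      expand <S> ::= ε
   7  $ s p <C>        s v v v p s v $      expand <C> ::= s v v v
   8  $ s p v v v s    s v v v p s v $      match s
   9  $ s p v v v      v v v p s v $        match v
  10  $ s p v v        v v p s v $          match v
  11  $ s p v          v p s v $            match v
  12  $ s p            p s v $              match p
  13  $ s              s v $                match s
  14  $                v $                  error: stack empty but input remains

v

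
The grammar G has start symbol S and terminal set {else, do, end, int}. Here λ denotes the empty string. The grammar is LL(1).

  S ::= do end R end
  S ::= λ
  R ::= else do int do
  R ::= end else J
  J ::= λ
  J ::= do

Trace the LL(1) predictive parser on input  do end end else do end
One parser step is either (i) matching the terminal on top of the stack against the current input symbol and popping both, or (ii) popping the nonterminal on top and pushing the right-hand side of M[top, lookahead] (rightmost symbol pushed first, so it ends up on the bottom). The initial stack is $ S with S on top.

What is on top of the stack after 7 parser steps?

     Stack             Input                     Action
  1  $ S               do end end else do end $  expand S ::= do end R end
  2  $ end R end do    do end end else do end $  match do
  3  $ end R end       end end else do end $     match end
  4  $ end R           end else do end $         expand R ::= end else J
  5  $ end J else end  end else do end $         match end
  6  $ end J else      else do end $             match else
  7  $ end J           do end $                  expand J ::= do
Stack after step 7: $ end do (top = do).

do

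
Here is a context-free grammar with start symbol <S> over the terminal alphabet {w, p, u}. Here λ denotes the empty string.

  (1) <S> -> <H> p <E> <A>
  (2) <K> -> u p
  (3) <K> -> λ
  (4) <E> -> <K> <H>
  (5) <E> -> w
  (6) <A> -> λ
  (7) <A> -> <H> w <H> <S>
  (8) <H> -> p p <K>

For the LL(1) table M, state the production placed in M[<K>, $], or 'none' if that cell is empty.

<K> -> λ

FIRST(<K>): from <K>->u p we get {u}; from <K>->λ we get {λ}. So FIRST(<K>) = {λ, u}.
FIRST(<H>): from <H>->p p <K> we get {p}. So FIRST(<H>) = {p}.
FIRST(<S>): from <S>-><H> p <E> <A> we get {p}. So FIRST(<S>) = {p}.
FIRST(<E>): from <E>-><K> <H> we get {p, u}; from <E>->w we get {w}. So FIRST(<E>) = {p, u, w}.
FIRST(<A>): from <A>->λ we get {λ}; from <A>-><H> w <H> <S> we get {p}. So FIRST(<A>) = {λ, p}.
FOLLOW(<S>) includes $ since <S> is the start symbol.
FOLLOW(<H>): in <S>-><H> p <E> <A>, <H> is followed by p <E> <A> with FIRST {p}; in <E>-><K> <H>, the suffix after <H> is empty, so FOLLOW(<H>) ⊇ FOLLOW(<E>) = {$, p}; in <A>-><H> w <H> <S> (occurrence 1), <H> is followed by w <H> <S> with FIRST {w}; in <A>-><H> w <H> <S> (occurrence 2), <H> is followed by <S> with FIRST {p}. Thus FOLLOW(<H>) = {$, p, w}.
FOLLOW(<K>): in <E>-><K> <H>, <K> is followed by <H> with FIRST {p}; in <H>->p p <K>, the suffix after <K> is empty, so FOLLOW(<K>) ⊇ FOLLOW(<H>) = {$, p, w}. Thus FOLLOW(<K>) = {$, p, w}.
For <K> -> u p: FIRST(u p) = {u}, so it goes in M[<K>, t] for t ∈ {u}.
For <K> -> λ: FIRST(λ) = {λ}, so it goes in M[<K>, t] for t ∈ {}; since λ ∈ FIRST, also for every t ∈ FOLLOW(<K>) = {$, p, w}.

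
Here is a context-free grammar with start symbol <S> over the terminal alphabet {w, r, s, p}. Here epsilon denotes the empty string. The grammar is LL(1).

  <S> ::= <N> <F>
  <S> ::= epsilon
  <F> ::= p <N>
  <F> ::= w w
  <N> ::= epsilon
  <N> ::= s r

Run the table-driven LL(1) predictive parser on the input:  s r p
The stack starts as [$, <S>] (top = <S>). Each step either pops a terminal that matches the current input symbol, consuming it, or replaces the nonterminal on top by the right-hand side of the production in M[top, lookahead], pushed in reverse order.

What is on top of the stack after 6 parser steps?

     Stack      Input    Action
  1  $ <S>      s r p $  expand <S> ::= <N> <F>
  2  $ <F> <N>  s r p $  expand <N> ::= s r
  3  $ <F> r s  s r p $  match s
  4  $ <F> r    r p $    match r
  5  $ <F>      p $      expand <F> ::= p <N>
  6  $ <N> p    p $      match p
Stack after step 6: $ <N> (top = <N>).

<N>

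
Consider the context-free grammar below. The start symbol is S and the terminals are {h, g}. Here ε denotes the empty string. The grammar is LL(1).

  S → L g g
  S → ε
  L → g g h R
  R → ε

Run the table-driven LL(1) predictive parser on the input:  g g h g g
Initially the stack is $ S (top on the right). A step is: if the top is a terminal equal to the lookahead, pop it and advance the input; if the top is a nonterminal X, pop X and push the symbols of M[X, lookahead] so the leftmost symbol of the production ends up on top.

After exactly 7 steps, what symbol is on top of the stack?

g

step 1: stack=$ S  input=g g h g g $  — expand S → L g g
step 2: stack=$ g g L  input=g g h g g $  — expand L → g g h R
step 3: stack=$ g g R h g g  input=g g h g g $  — match g
step 4: stack=$ g g R h g  input=g h g g $  — match g
step 5: stack=$ g g R h  input=h g g $  — match h
step 6: stack=$ g g R  input=g g $  — expand R → ε
step 7: stack=$ g g  input=g g $  — match g
Stack after step 7: $ g (top = g).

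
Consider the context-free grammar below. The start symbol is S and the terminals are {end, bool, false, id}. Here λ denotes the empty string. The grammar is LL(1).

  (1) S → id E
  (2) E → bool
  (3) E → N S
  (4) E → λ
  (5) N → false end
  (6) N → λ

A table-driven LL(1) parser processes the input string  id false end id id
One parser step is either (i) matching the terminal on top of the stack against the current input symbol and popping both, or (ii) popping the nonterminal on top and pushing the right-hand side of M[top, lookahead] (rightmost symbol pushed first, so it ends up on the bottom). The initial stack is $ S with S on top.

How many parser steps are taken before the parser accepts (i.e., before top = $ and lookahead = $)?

13

step 1: stack=$ S  input=id false end id id $  — expand S → id E
step 2: stack=$ E id  input=id false end id id $  — match id
step 3: stack=$ E  input=false end id id $  — expand E → N S
step 4: stack=$ S N  input=false end id id $  — expand N → false end
step 5: stack=$ S end false  input=false end id id $  — match false
step 6: stack=$ S end  input=end id id $  — match end
step 7: stack=$ S  input=id id $  — expand S → id E
step 8: stack=$ E id  input=id id $  — match id
step 9: stack=$ E  input=id $  — expand E → N S
step 10: stack=$ S N  input=id $  — expand N → λ
step 11: stack=$ S  input=id $  — expand S → id E
step 12: stack=$ E id  input=id $  — match id
step 13: stack=$ E  input=$  — expand E → λ
Accept reached after 13 steps.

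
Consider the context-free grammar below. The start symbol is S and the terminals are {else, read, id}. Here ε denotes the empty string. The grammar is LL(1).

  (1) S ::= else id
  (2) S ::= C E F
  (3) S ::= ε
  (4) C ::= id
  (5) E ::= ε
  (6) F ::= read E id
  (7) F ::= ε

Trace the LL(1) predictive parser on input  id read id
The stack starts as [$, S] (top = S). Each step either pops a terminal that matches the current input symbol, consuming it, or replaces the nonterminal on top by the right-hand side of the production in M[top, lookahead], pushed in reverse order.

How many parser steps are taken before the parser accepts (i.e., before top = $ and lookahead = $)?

8

     Stack        Input         Action
  1  $ S          id read id $  expand S ::= C E F
  2  $ F E C      id read id $  expand C ::= id
  3  $ F E id     id read id $  match id
  4  $ F E        read id $     expand E ::= ε
  5  $ F          read id $     expand F ::= read E id
  6  $ id E read  read id $     match read
  7  $ id E       id $          expand E ::= ε
  8  $ id         id $          match id
Accept reached after 8 steps.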